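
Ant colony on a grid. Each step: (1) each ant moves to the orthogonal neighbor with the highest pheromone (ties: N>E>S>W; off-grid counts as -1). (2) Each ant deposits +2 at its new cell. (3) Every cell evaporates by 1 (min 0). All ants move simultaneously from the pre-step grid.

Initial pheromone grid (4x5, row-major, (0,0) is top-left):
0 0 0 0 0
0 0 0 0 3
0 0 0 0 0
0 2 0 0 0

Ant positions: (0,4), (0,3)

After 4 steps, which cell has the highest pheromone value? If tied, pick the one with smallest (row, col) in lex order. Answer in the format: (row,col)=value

Answer: (1,4)=7

Derivation:
Step 1: ant0:(0,4)->S->(1,4) | ant1:(0,3)->E->(0,4)
  grid max=4 at (1,4)
Step 2: ant0:(1,4)->N->(0,4) | ant1:(0,4)->S->(1,4)
  grid max=5 at (1,4)
Step 3: ant0:(0,4)->S->(1,4) | ant1:(1,4)->N->(0,4)
  grid max=6 at (1,4)
Step 4: ant0:(1,4)->N->(0,4) | ant1:(0,4)->S->(1,4)
  grid max=7 at (1,4)
Final grid:
  0 0 0 0 4
  0 0 0 0 7
  0 0 0 0 0
  0 0 0 0 0
Max pheromone 7 at (1,4)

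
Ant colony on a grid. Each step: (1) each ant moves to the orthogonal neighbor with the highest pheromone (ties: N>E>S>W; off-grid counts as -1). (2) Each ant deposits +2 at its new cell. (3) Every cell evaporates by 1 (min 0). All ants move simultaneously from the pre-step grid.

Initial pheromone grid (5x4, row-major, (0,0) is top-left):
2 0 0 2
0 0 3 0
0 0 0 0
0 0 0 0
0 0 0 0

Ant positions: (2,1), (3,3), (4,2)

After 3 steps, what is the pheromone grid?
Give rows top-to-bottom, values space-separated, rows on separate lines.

After step 1: ants at (1,1),(2,3),(3,2)
  1 0 0 1
  0 1 2 0
  0 0 0 1
  0 0 1 0
  0 0 0 0
After step 2: ants at (1,2),(1,3),(2,2)
  0 0 0 0
  0 0 3 1
  0 0 1 0
  0 0 0 0
  0 0 0 0
After step 3: ants at (1,3),(1,2),(1,2)
  0 0 0 0
  0 0 6 2
  0 0 0 0
  0 0 0 0
  0 0 0 0

0 0 0 0
0 0 6 2
0 0 0 0
0 0 0 0
0 0 0 0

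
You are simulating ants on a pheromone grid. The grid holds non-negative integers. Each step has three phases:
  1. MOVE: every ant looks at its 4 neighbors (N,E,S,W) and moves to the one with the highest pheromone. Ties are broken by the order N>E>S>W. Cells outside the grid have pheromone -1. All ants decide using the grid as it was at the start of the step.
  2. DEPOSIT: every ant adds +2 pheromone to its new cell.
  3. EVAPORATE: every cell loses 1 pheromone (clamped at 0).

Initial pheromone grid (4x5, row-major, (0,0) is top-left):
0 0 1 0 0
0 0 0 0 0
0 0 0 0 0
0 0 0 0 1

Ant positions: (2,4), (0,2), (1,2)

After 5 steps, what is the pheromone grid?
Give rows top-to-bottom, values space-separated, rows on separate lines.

After step 1: ants at (3,4),(0,3),(0,2)
  0 0 2 1 0
  0 0 0 0 0
  0 0 0 0 0
  0 0 0 0 2
After step 2: ants at (2,4),(0,2),(0,3)
  0 0 3 2 0
  0 0 0 0 0
  0 0 0 0 1
  0 0 0 0 1
After step 3: ants at (3,4),(0,3),(0,2)
  0 0 4 3 0
  0 0 0 0 0
  0 0 0 0 0
  0 0 0 0 2
After step 4: ants at (2,4),(0,2),(0,3)
  0 0 5 4 0
  0 0 0 0 0
  0 0 0 0 1
  0 0 0 0 1
After step 5: ants at (3,4),(0,3),(0,2)
  0 0 6 5 0
  0 0 0 0 0
  0 0 0 0 0
  0 0 0 0 2

0 0 6 5 0
0 0 0 0 0
0 0 0 0 0
0 0 0 0 2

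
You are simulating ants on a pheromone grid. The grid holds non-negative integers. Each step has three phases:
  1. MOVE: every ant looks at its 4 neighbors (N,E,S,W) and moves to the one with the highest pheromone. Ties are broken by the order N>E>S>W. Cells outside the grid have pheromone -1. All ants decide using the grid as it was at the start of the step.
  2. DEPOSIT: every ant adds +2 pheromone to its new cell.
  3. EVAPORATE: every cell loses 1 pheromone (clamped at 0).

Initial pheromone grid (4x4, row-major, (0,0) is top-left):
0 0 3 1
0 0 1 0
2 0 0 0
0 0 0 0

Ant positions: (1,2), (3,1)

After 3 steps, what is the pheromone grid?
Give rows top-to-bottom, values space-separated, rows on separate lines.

After step 1: ants at (0,2),(2,1)
  0 0 4 0
  0 0 0 0
  1 1 0 0
  0 0 0 0
After step 2: ants at (0,3),(2,0)
  0 0 3 1
  0 0 0 0
  2 0 0 0
  0 0 0 0
After step 3: ants at (0,2),(1,0)
  0 0 4 0
  1 0 0 0
  1 0 0 0
  0 0 0 0

0 0 4 0
1 0 0 0
1 0 0 0
0 0 0 0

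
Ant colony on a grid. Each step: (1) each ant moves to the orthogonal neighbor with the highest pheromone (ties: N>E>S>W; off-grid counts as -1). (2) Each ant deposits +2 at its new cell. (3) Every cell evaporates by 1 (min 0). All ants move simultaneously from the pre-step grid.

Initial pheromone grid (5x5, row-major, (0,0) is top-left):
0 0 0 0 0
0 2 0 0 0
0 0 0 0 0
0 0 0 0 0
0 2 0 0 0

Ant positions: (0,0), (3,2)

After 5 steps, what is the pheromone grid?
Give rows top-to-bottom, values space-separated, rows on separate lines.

After step 1: ants at (0,1),(2,2)
  0 1 0 0 0
  0 1 0 0 0
  0 0 1 0 0
  0 0 0 0 0
  0 1 0 0 0
After step 2: ants at (1,1),(1,2)
  0 0 0 0 0
  0 2 1 0 0
  0 0 0 0 0
  0 0 0 0 0
  0 0 0 0 0
After step 3: ants at (1,2),(1,1)
  0 0 0 0 0
  0 3 2 0 0
  0 0 0 0 0
  0 0 0 0 0
  0 0 0 0 0
After step 4: ants at (1,1),(1,2)
  0 0 0 0 0
  0 4 3 0 0
  0 0 0 0 0
  0 0 0 0 0
  0 0 0 0 0
After step 5: ants at (1,2),(1,1)
  0 0 0 0 0
  0 5 4 0 0
  0 0 0 0 0
  0 0 0 0 0
  0 0 0 0 0

0 0 0 0 0
0 5 4 0 0
0 0 0 0 0
0 0 0 0 0
0 0 0 0 0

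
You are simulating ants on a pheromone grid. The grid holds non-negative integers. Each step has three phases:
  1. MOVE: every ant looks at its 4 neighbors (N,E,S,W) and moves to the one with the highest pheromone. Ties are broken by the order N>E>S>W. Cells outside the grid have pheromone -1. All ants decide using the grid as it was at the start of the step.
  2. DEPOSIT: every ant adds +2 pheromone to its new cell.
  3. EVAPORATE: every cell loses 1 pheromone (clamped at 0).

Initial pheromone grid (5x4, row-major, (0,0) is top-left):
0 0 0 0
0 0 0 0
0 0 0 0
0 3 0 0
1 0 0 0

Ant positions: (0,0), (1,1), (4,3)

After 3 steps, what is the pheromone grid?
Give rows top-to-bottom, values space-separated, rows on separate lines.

After step 1: ants at (0,1),(0,1),(3,3)
  0 3 0 0
  0 0 0 0
  0 0 0 0
  0 2 0 1
  0 0 0 0
After step 2: ants at (0,2),(0,2),(2,3)
  0 2 3 0
  0 0 0 0
  0 0 0 1
  0 1 0 0
  0 0 0 0
After step 3: ants at (0,1),(0,1),(1,3)
  0 5 2 0
  0 0 0 1
  0 0 0 0
  0 0 0 0
  0 0 0 0

0 5 2 0
0 0 0 1
0 0 0 0
0 0 0 0
0 0 0 0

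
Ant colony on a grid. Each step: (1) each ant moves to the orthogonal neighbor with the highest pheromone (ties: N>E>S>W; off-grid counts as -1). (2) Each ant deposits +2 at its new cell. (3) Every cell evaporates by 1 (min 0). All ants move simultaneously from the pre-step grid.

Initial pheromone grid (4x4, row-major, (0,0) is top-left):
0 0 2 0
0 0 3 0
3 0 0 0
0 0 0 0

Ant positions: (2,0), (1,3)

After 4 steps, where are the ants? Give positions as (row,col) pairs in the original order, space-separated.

Step 1: ant0:(2,0)->N->(1,0) | ant1:(1,3)->W->(1,2)
  grid max=4 at (1,2)
Step 2: ant0:(1,0)->S->(2,0) | ant1:(1,2)->N->(0,2)
  grid max=3 at (1,2)
Step 3: ant0:(2,0)->N->(1,0) | ant1:(0,2)->S->(1,2)
  grid max=4 at (1,2)
Step 4: ant0:(1,0)->S->(2,0) | ant1:(1,2)->N->(0,2)
  grid max=3 at (1,2)

(2,0) (0,2)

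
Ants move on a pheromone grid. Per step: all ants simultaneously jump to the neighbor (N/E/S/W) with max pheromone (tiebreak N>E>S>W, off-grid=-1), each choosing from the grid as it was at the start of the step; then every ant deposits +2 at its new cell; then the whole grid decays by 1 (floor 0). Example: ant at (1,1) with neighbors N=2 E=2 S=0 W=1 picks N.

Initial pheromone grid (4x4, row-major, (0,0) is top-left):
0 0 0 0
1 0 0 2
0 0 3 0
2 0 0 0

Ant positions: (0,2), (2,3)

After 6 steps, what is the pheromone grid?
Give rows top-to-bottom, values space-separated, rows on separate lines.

After step 1: ants at (0,3),(2,2)
  0 0 0 1
  0 0 0 1
  0 0 4 0
  1 0 0 0
After step 2: ants at (1,3),(1,2)
  0 0 0 0
  0 0 1 2
  0 0 3 0
  0 0 0 0
After step 3: ants at (1,2),(2,2)
  0 0 0 0
  0 0 2 1
  0 0 4 0
  0 0 0 0
After step 4: ants at (2,2),(1,2)
  0 0 0 0
  0 0 3 0
  0 0 5 0
  0 0 0 0
After step 5: ants at (1,2),(2,2)
  0 0 0 0
  0 0 4 0
  0 0 6 0
  0 0 0 0
After step 6: ants at (2,2),(1,2)
  0 0 0 0
  0 0 5 0
  0 0 7 0
  0 0 0 0

0 0 0 0
0 0 5 0
0 0 7 0
0 0 0 0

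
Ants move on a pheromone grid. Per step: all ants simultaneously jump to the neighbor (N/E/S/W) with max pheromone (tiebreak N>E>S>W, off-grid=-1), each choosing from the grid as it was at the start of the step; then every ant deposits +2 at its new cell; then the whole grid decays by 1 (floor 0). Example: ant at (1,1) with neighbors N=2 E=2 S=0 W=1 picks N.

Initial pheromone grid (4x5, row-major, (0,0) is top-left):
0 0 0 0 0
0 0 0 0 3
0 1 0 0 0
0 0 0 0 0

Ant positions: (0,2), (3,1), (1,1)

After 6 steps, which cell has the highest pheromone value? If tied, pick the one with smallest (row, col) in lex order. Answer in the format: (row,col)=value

Step 1: ant0:(0,2)->E->(0,3) | ant1:(3,1)->N->(2,1) | ant2:(1,1)->S->(2,1)
  grid max=4 at (2,1)
Step 2: ant0:(0,3)->E->(0,4) | ant1:(2,1)->N->(1,1) | ant2:(2,1)->N->(1,1)
  grid max=3 at (1,1)
Step 3: ant0:(0,4)->S->(1,4) | ant1:(1,1)->S->(2,1) | ant2:(1,1)->S->(2,1)
  grid max=6 at (2,1)
Step 4: ant0:(1,4)->N->(0,4) | ant1:(2,1)->N->(1,1) | ant2:(2,1)->N->(1,1)
  grid max=5 at (1,1)
Step 5: ant0:(0,4)->S->(1,4) | ant1:(1,1)->S->(2,1) | ant2:(1,1)->S->(2,1)
  grid max=8 at (2,1)
Step 6: ant0:(1,4)->N->(0,4) | ant1:(2,1)->N->(1,1) | ant2:(2,1)->N->(1,1)
  grid max=7 at (1,1)
Final grid:
  0 0 0 0 1
  0 7 0 0 1
  0 7 0 0 0
  0 0 0 0 0
Max pheromone 7 at (1,1)

Answer: (1,1)=7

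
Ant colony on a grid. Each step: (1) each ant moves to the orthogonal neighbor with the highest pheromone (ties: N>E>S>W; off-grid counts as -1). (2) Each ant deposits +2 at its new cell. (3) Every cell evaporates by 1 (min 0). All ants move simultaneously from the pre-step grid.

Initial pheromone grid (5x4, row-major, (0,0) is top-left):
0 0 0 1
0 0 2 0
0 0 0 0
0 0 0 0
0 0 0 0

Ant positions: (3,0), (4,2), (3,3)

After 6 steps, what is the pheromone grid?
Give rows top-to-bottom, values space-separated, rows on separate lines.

After step 1: ants at (2,0),(3,2),(2,3)
  0 0 0 0
  0 0 1 0
  1 0 0 1
  0 0 1 0
  0 0 0 0
After step 2: ants at (1,0),(2,2),(1,3)
  0 0 0 0
  1 0 0 1
  0 0 1 0
  0 0 0 0
  0 0 0 0
After step 3: ants at (0,0),(1,2),(0,3)
  1 0 0 1
  0 0 1 0
  0 0 0 0
  0 0 0 0
  0 0 0 0
After step 4: ants at (0,1),(0,2),(1,3)
  0 1 1 0
  0 0 0 1
  0 0 0 0
  0 0 0 0
  0 0 0 0
After step 5: ants at (0,2),(0,1),(0,3)
  0 2 2 1
  0 0 0 0
  0 0 0 0
  0 0 0 0
  0 0 0 0
After step 6: ants at (0,1),(0,2),(0,2)
  0 3 5 0
  0 0 0 0
  0 0 0 0
  0 0 0 0
  0 0 0 0

0 3 5 0
0 0 0 0
0 0 0 0
0 0 0 0
0 0 0 0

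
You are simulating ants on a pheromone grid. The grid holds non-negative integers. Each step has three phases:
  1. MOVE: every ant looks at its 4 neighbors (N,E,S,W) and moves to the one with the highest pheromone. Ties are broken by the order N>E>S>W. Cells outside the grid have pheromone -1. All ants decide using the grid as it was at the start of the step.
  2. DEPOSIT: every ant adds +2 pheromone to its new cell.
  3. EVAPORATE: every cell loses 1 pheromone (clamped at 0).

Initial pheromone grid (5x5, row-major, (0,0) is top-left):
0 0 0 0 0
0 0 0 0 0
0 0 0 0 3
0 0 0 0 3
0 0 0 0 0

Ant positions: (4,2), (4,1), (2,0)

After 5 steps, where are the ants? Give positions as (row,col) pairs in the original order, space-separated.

Step 1: ant0:(4,2)->N->(3,2) | ant1:(4,1)->N->(3,1) | ant2:(2,0)->N->(1,0)
  grid max=2 at (2,4)
Step 2: ant0:(3,2)->W->(3,1) | ant1:(3,1)->E->(3,2) | ant2:(1,0)->N->(0,0)
  grid max=2 at (3,1)
Step 3: ant0:(3,1)->E->(3,2) | ant1:(3,2)->W->(3,1) | ant2:(0,0)->E->(0,1)
  grid max=3 at (3,1)
Step 4: ant0:(3,2)->W->(3,1) | ant1:(3,1)->E->(3,2) | ant2:(0,1)->E->(0,2)
  grid max=4 at (3,1)
Step 5: ant0:(3,1)->E->(3,2) | ant1:(3,2)->W->(3,1) | ant2:(0,2)->E->(0,3)
  grid max=5 at (3,1)

(3,2) (3,1) (0,3)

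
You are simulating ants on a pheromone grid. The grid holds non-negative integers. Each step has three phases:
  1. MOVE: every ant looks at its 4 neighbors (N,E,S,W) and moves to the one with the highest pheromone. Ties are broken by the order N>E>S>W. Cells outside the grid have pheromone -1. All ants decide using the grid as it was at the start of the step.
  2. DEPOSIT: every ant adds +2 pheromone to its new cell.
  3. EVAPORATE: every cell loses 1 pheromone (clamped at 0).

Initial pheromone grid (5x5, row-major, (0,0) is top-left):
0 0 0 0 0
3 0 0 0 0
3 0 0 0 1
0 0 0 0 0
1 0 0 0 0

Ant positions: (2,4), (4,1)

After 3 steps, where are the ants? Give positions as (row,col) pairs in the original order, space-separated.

Step 1: ant0:(2,4)->N->(1,4) | ant1:(4,1)->W->(4,0)
  grid max=2 at (1,0)
Step 2: ant0:(1,4)->N->(0,4) | ant1:(4,0)->N->(3,0)
  grid max=1 at (0,4)
Step 3: ant0:(0,4)->S->(1,4) | ant1:(3,0)->N->(2,0)
  grid max=2 at (2,0)

(1,4) (2,0)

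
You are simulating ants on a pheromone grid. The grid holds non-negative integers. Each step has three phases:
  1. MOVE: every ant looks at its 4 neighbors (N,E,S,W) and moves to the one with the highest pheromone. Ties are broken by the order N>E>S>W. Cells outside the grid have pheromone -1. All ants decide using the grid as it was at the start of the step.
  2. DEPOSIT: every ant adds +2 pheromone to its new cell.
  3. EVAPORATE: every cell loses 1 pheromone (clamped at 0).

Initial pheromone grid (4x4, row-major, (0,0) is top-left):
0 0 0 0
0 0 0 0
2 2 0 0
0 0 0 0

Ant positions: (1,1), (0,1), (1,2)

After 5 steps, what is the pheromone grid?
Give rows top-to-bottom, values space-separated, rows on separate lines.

After step 1: ants at (2,1),(0,2),(0,2)
  0 0 3 0
  0 0 0 0
  1 3 0 0
  0 0 0 0
After step 2: ants at (2,0),(0,3),(0,3)
  0 0 2 3
  0 0 0 0
  2 2 0 0
  0 0 0 0
After step 3: ants at (2,1),(0,2),(0,2)
  0 0 5 2
  0 0 0 0
  1 3 0 0
  0 0 0 0
After step 4: ants at (2,0),(0,3),(0,3)
  0 0 4 5
  0 0 0 0
  2 2 0 0
  0 0 0 0
After step 5: ants at (2,1),(0,2),(0,2)
  0 0 7 4
  0 0 0 0
  1 3 0 0
  0 0 0 0

0 0 7 4
0 0 0 0
1 3 0 0
0 0 0 0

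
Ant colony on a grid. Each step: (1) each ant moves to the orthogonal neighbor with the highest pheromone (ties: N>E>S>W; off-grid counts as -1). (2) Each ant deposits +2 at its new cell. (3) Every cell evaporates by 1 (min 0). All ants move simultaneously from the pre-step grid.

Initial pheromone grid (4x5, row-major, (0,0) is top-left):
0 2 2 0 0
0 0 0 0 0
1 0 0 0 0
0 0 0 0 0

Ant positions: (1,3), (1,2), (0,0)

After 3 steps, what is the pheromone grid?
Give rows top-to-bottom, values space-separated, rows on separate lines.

After step 1: ants at (0,3),(0,2),(0,1)
  0 3 3 1 0
  0 0 0 0 0
  0 0 0 0 0
  0 0 0 0 0
After step 2: ants at (0,2),(0,1),(0,2)
  0 4 6 0 0
  0 0 0 0 0
  0 0 0 0 0
  0 0 0 0 0
After step 3: ants at (0,1),(0,2),(0,1)
  0 7 7 0 0
  0 0 0 0 0
  0 0 0 0 0
  0 0 0 0 0

0 7 7 0 0
0 0 0 0 0
0 0 0 0 0
0 0 0 0 0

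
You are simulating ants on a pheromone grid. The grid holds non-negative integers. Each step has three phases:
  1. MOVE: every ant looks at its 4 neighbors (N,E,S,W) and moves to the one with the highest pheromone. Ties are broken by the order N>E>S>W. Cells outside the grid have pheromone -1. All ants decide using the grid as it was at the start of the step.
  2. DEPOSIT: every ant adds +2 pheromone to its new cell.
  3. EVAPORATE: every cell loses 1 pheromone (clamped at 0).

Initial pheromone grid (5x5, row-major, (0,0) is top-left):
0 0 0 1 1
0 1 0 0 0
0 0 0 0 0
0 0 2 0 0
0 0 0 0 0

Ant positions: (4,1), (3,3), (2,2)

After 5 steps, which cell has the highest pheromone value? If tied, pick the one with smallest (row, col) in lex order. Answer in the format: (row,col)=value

Answer: (3,2)=13

Derivation:
Step 1: ant0:(4,1)->N->(3,1) | ant1:(3,3)->W->(3,2) | ant2:(2,2)->S->(3,2)
  grid max=5 at (3,2)
Step 2: ant0:(3,1)->E->(3,2) | ant1:(3,2)->W->(3,1) | ant2:(3,2)->W->(3,1)
  grid max=6 at (3,2)
Step 3: ant0:(3,2)->W->(3,1) | ant1:(3,1)->E->(3,2) | ant2:(3,1)->E->(3,2)
  grid max=9 at (3,2)
Step 4: ant0:(3,1)->E->(3,2) | ant1:(3,2)->W->(3,1) | ant2:(3,2)->W->(3,1)
  grid max=10 at (3,2)
Step 5: ant0:(3,2)->W->(3,1) | ant1:(3,1)->E->(3,2) | ant2:(3,1)->E->(3,2)
  grid max=13 at (3,2)
Final grid:
  0 0 0 0 0
  0 0 0 0 0
  0 0 0 0 0
  0 9 13 0 0
  0 0 0 0 0
Max pheromone 13 at (3,2)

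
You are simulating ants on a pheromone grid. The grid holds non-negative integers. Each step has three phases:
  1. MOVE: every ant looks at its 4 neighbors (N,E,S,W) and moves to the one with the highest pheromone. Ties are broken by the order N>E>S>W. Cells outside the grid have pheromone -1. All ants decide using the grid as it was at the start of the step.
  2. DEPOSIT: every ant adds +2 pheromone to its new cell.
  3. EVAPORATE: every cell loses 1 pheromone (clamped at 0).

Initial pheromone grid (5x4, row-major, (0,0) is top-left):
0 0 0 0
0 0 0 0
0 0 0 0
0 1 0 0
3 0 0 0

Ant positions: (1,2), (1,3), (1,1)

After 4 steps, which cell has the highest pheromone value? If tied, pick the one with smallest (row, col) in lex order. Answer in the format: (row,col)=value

Answer: (0,2)=8

Derivation:
Step 1: ant0:(1,2)->N->(0,2) | ant1:(1,3)->N->(0,3) | ant2:(1,1)->N->(0,1)
  grid max=2 at (4,0)
Step 2: ant0:(0,2)->E->(0,3) | ant1:(0,3)->W->(0,2) | ant2:(0,1)->E->(0,2)
  grid max=4 at (0,2)
Step 3: ant0:(0,3)->W->(0,2) | ant1:(0,2)->E->(0,3) | ant2:(0,2)->E->(0,3)
  grid max=5 at (0,2)
Step 4: ant0:(0,2)->E->(0,3) | ant1:(0,3)->W->(0,2) | ant2:(0,3)->W->(0,2)
  grid max=8 at (0,2)
Final grid:
  0 0 8 6
  0 0 0 0
  0 0 0 0
  0 0 0 0
  0 0 0 0
Max pheromone 8 at (0,2)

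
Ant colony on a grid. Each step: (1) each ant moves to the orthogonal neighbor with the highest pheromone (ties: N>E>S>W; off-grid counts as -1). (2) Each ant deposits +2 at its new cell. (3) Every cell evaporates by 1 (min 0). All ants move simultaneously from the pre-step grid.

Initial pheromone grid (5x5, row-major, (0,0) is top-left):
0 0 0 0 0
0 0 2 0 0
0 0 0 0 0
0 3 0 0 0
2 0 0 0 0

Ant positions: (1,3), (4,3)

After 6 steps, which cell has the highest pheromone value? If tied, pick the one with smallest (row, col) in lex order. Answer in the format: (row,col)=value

Answer: (1,2)=6

Derivation:
Step 1: ant0:(1,3)->W->(1,2) | ant1:(4,3)->N->(3,3)
  grid max=3 at (1,2)
Step 2: ant0:(1,2)->N->(0,2) | ant1:(3,3)->N->(2,3)
  grid max=2 at (1,2)
Step 3: ant0:(0,2)->S->(1,2) | ant1:(2,3)->N->(1,3)
  grid max=3 at (1,2)
Step 4: ant0:(1,2)->E->(1,3) | ant1:(1,3)->W->(1,2)
  grid max=4 at (1,2)
Step 5: ant0:(1,3)->W->(1,2) | ant1:(1,2)->E->(1,3)
  grid max=5 at (1,2)
Step 6: ant0:(1,2)->E->(1,3) | ant1:(1,3)->W->(1,2)
  grid max=6 at (1,2)
Final grid:
  0 0 0 0 0
  0 0 6 4 0
  0 0 0 0 0
  0 0 0 0 0
  0 0 0 0 0
Max pheromone 6 at (1,2)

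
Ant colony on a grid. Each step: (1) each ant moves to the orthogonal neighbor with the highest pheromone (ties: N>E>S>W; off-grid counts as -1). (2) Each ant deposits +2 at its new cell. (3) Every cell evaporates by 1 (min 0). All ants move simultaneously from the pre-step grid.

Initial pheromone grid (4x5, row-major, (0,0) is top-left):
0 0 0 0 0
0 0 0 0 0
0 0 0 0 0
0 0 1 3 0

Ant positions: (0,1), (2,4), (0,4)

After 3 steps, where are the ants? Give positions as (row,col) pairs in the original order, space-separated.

Step 1: ant0:(0,1)->E->(0,2) | ant1:(2,4)->N->(1,4) | ant2:(0,4)->S->(1,4)
  grid max=3 at (1,4)
Step 2: ant0:(0,2)->E->(0,3) | ant1:(1,4)->N->(0,4) | ant2:(1,4)->N->(0,4)
  grid max=3 at (0,4)
Step 3: ant0:(0,3)->E->(0,4) | ant1:(0,4)->S->(1,4) | ant2:(0,4)->S->(1,4)
  grid max=5 at (1,4)

(0,4) (1,4) (1,4)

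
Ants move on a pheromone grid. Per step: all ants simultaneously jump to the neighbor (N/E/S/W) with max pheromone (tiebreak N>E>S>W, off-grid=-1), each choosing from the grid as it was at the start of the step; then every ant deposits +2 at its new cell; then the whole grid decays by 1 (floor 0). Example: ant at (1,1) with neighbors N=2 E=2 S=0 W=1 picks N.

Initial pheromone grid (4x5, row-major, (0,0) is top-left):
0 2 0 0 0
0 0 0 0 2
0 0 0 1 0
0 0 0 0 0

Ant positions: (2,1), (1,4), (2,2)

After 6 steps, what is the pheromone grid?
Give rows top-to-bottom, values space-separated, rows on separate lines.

After step 1: ants at (1,1),(0,4),(2,3)
  0 1 0 0 1
  0 1 0 0 1
  0 0 0 2 0
  0 0 0 0 0
After step 2: ants at (0,1),(1,4),(1,3)
  0 2 0 0 0
  0 0 0 1 2
  0 0 0 1 0
  0 0 0 0 0
After step 3: ants at (0,2),(1,3),(1,4)
  0 1 1 0 0
  0 0 0 2 3
  0 0 0 0 0
  0 0 0 0 0
After step 4: ants at (0,1),(1,4),(1,3)
  0 2 0 0 0
  0 0 0 3 4
  0 0 0 0 0
  0 0 0 0 0
After step 5: ants at (0,2),(1,3),(1,4)
  0 1 1 0 0
  0 0 0 4 5
  0 0 0 0 0
  0 0 0 0 0
After step 6: ants at (0,1),(1,4),(1,3)
  0 2 0 0 0
  0 0 0 5 6
  0 0 0 0 0
  0 0 0 0 0

0 2 0 0 0
0 0 0 5 6
0 0 0 0 0
0 0 0 0 0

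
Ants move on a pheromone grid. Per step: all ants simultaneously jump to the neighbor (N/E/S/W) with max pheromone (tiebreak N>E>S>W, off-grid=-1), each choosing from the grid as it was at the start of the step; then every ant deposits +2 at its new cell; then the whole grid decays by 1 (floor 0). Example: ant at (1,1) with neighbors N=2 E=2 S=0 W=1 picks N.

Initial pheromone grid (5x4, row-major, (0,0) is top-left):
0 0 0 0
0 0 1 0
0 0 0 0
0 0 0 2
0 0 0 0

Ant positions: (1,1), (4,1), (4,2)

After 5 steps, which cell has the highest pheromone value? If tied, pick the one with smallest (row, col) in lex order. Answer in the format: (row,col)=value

Answer: (3,2)=5

Derivation:
Step 1: ant0:(1,1)->E->(1,2) | ant1:(4,1)->N->(3,1) | ant2:(4,2)->N->(3,2)
  grid max=2 at (1,2)
Step 2: ant0:(1,2)->N->(0,2) | ant1:(3,1)->E->(3,2) | ant2:(3,2)->E->(3,3)
  grid max=2 at (3,2)
Step 3: ant0:(0,2)->S->(1,2) | ant1:(3,2)->E->(3,3) | ant2:(3,3)->W->(3,2)
  grid max=3 at (3,2)
Step 4: ant0:(1,2)->N->(0,2) | ant1:(3,3)->W->(3,2) | ant2:(3,2)->E->(3,3)
  grid max=4 at (3,2)
Step 5: ant0:(0,2)->S->(1,2) | ant1:(3,2)->E->(3,3) | ant2:(3,3)->W->(3,2)
  grid max=5 at (3,2)
Final grid:
  0 0 0 0
  0 0 2 0
  0 0 0 0
  0 0 5 5
  0 0 0 0
Max pheromone 5 at (3,2)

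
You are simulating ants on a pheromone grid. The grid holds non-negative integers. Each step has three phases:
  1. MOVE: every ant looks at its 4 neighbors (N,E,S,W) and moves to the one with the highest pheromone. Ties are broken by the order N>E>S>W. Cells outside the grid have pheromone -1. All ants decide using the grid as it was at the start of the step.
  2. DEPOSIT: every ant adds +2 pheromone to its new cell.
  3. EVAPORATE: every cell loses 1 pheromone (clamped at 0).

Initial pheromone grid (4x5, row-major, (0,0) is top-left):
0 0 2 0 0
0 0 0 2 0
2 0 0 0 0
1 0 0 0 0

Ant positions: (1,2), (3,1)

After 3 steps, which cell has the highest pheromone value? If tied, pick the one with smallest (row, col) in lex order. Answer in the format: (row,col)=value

Answer: (0,2)=3

Derivation:
Step 1: ant0:(1,2)->N->(0,2) | ant1:(3,1)->W->(3,0)
  grid max=3 at (0,2)
Step 2: ant0:(0,2)->E->(0,3) | ant1:(3,0)->N->(2,0)
  grid max=2 at (0,2)
Step 3: ant0:(0,3)->W->(0,2) | ant1:(2,0)->S->(3,0)
  grid max=3 at (0,2)
Final grid:
  0 0 3 0 0
  0 0 0 0 0
  1 0 0 0 0
  2 0 0 0 0
Max pheromone 3 at (0,2)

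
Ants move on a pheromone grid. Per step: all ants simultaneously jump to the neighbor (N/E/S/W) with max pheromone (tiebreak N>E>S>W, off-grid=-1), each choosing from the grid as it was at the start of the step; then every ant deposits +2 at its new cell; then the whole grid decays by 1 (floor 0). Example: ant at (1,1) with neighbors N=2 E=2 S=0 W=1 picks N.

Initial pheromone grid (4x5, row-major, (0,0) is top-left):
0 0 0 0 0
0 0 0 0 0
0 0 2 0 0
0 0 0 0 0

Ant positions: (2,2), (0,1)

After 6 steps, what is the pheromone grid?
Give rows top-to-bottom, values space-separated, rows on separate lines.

After step 1: ants at (1,2),(0,2)
  0 0 1 0 0
  0 0 1 0 0
  0 0 1 0 0
  0 0 0 0 0
After step 2: ants at (0,2),(1,2)
  0 0 2 0 0
  0 0 2 0 0
  0 0 0 0 0
  0 0 0 0 0
After step 3: ants at (1,2),(0,2)
  0 0 3 0 0
  0 0 3 0 0
  0 0 0 0 0
  0 0 0 0 0
After step 4: ants at (0,2),(1,2)
  0 0 4 0 0
  0 0 4 0 0
  0 0 0 0 0
  0 0 0 0 0
After step 5: ants at (1,2),(0,2)
  0 0 5 0 0
  0 0 5 0 0
  0 0 0 0 0
  0 0 0 0 0
After step 6: ants at (0,2),(1,2)
  0 0 6 0 0
  0 0 6 0 0
  0 0 0 0 0
  0 0 0 0 0

0 0 6 0 0
0 0 6 0 0
0 0 0 0 0
0 0 0 0 0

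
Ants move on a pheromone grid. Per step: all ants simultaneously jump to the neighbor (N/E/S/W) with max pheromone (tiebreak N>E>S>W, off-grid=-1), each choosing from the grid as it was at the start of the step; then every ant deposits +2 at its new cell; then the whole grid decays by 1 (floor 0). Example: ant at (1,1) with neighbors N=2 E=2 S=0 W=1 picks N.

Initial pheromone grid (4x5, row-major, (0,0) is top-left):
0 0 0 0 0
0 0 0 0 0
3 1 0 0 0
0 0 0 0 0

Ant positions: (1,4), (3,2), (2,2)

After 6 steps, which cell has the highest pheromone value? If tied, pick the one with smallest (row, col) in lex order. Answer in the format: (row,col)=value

Step 1: ant0:(1,4)->N->(0,4) | ant1:(3,2)->N->(2,2) | ant2:(2,2)->W->(2,1)
  grid max=2 at (2,0)
Step 2: ant0:(0,4)->S->(1,4) | ant1:(2,2)->W->(2,1) | ant2:(2,1)->W->(2,0)
  grid max=3 at (2,0)
Step 3: ant0:(1,4)->N->(0,4) | ant1:(2,1)->W->(2,0) | ant2:(2,0)->E->(2,1)
  grid max=4 at (2,0)
Step 4: ant0:(0,4)->S->(1,4) | ant1:(2,0)->E->(2,1) | ant2:(2,1)->W->(2,0)
  grid max=5 at (2,0)
Step 5: ant0:(1,4)->N->(0,4) | ant1:(2,1)->W->(2,0) | ant2:(2,0)->E->(2,1)
  grid max=6 at (2,0)
Step 6: ant0:(0,4)->S->(1,4) | ant1:(2,0)->E->(2,1) | ant2:(2,1)->W->(2,0)
  grid max=7 at (2,0)
Final grid:
  0 0 0 0 0
  0 0 0 0 1
  7 7 0 0 0
  0 0 0 0 0
Max pheromone 7 at (2,0)

Answer: (2,0)=7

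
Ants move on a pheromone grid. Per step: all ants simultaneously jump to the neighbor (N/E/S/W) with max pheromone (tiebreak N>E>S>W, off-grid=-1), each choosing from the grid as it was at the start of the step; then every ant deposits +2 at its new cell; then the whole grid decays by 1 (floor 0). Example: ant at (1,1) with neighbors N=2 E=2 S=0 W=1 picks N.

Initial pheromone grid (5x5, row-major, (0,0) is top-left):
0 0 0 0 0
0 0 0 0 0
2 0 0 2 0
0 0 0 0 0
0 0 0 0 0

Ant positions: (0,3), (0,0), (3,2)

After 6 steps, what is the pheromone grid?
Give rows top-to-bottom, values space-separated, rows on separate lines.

After step 1: ants at (0,4),(0,1),(2,2)
  0 1 0 0 1
  0 0 0 0 0
  1 0 1 1 0
  0 0 0 0 0
  0 0 0 0 0
After step 2: ants at (1,4),(0,2),(2,3)
  0 0 1 0 0
  0 0 0 0 1
  0 0 0 2 0
  0 0 0 0 0
  0 0 0 0 0
After step 3: ants at (0,4),(0,3),(1,3)
  0 0 0 1 1
  0 0 0 1 0
  0 0 0 1 0
  0 0 0 0 0
  0 0 0 0 0
After step 4: ants at (0,3),(0,4),(0,3)
  0 0 0 4 2
  0 0 0 0 0
  0 0 0 0 0
  0 0 0 0 0
  0 0 0 0 0
After step 5: ants at (0,4),(0,3),(0,4)
  0 0 0 5 5
  0 0 0 0 0
  0 0 0 0 0
  0 0 0 0 0
  0 0 0 0 0
After step 6: ants at (0,3),(0,4),(0,3)
  0 0 0 8 6
  0 0 0 0 0
  0 0 0 0 0
  0 0 0 0 0
  0 0 0 0 0

0 0 0 8 6
0 0 0 0 0
0 0 0 0 0
0 0 0 0 0
0 0 0 0 0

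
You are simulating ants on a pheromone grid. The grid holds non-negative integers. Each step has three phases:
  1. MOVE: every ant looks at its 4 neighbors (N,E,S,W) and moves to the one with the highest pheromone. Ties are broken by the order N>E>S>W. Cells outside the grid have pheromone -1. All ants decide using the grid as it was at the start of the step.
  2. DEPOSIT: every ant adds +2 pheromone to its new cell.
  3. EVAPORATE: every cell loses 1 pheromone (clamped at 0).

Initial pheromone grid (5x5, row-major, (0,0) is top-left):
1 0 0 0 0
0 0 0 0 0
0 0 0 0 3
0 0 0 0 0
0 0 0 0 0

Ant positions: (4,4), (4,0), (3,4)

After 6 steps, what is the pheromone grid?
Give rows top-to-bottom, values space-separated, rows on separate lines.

After step 1: ants at (3,4),(3,0),(2,4)
  0 0 0 0 0
  0 0 0 0 0
  0 0 0 0 4
  1 0 0 0 1
  0 0 0 0 0
After step 2: ants at (2,4),(2,0),(3,4)
  0 0 0 0 0
  0 0 0 0 0
  1 0 0 0 5
  0 0 0 0 2
  0 0 0 0 0
After step 3: ants at (3,4),(1,0),(2,4)
  0 0 0 0 0
  1 0 0 0 0
  0 0 0 0 6
  0 0 0 0 3
  0 0 0 0 0
After step 4: ants at (2,4),(0,0),(3,4)
  1 0 0 0 0
  0 0 0 0 0
  0 0 0 0 7
  0 0 0 0 4
  0 0 0 0 0
After step 5: ants at (3,4),(0,1),(2,4)
  0 1 0 0 0
  0 0 0 0 0
  0 0 0 0 8
  0 0 0 0 5
  0 0 0 0 0
After step 6: ants at (2,4),(0,2),(3,4)
  0 0 1 0 0
  0 0 0 0 0
  0 0 0 0 9
  0 0 0 0 6
  0 0 0 0 0

0 0 1 0 0
0 0 0 0 0
0 0 0 0 9
0 0 0 0 6
0 0 0 0 0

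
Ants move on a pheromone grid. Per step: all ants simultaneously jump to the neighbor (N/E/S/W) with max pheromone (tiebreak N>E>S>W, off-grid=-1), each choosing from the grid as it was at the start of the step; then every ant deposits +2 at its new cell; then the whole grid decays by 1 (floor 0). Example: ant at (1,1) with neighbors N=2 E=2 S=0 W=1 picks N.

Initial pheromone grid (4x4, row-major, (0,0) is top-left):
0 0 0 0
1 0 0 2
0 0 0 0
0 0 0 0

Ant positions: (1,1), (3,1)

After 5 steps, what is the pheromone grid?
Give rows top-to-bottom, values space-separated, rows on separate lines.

After step 1: ants at (1,0),(2,1)
  0 0 0 0
  2 0 0 1
  0 1 0 0
  0 0 0 0
After step 2: ants at (0,0),(1,1)
  1 0 0 0
  1 1 0 0
  0 0 0 0
  0 0 0 0
After step 3: ants at (1,0),(1,0)
  0 0 0 0
  4 0 0 0
  0 0 0 0
  0 0 0 0
After step 4: ants at (0,0),(0,0)
  3 0 0 0
  3 0 0 0
  0 0 0 0
  0 0 0 0
After step 5: ants at (1,0),(1,0)
  2 0 0 0
  6 0 0 0
  0 0 0 0
  0 0 0 0

2 0 0 0
6 0 0 0
0 0 0 0
0 0 0 0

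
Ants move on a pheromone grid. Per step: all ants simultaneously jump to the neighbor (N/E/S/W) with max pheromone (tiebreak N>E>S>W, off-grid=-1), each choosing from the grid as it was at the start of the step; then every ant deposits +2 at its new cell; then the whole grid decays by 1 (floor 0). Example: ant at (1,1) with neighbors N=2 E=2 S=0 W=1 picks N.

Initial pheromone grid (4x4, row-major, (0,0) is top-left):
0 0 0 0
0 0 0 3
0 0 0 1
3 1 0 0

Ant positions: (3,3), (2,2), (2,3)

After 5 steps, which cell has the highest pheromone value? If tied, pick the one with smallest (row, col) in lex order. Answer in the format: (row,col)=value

Step 1: ant0:(3,3)->N->(2,3) | ant1:(2,2)->E->(2,3) | ant2:(2,3)->N->(1,3)
  grid max=4 at (1,3)
Step 2: ant0:(2,3)->N->(1,3) | ant1:(2,3)->N->(1,3) | ant2:(1,3)->S->(2,3)
  grid max=7 at (1,3)
Step 3: ant0:(1,3)->S->(2,3) | ant1:(1,3)->S->(2,3) | ant2:(2,3)->N->(1,3)
  grid max=8 at (1,3)
Step 4: ant0:(2,3)->N->(1,3) | ant1:(2,3)->N->(1,3) | ant2:(1,3)->S->(2,3)
  grid max=11 at (1,3)
Step 5: ant0:(1,3)->S->(2,3) | ant1:(1,3)->S->(2,3) | ant2:(2,3)->N->(1,3)
  grid max=12 at (1,3)
Final grid:
  0 0 0 0
  0 0 0 12
  0 0 0 12
  0 0 0 0
Max pheromone 12 at (1,3)

Answer: (1,3)=12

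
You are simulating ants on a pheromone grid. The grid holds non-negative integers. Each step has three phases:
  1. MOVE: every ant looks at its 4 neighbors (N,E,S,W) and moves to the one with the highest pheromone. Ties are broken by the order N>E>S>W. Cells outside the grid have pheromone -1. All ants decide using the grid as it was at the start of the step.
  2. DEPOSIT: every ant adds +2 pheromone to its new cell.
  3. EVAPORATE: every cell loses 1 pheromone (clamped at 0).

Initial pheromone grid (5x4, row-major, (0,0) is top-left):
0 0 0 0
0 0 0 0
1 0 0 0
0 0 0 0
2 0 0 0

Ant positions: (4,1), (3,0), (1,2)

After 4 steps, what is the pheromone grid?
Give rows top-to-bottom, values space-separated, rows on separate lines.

After step 1: ants at (4,0),(4,0),(0,2)
  0 0 1 0
  0 0 0 0
  0 0 0 0
  0 0 0 0
  5 0 0 0
After step 2: ants at (3,0),(3,0),(0,3)
  0 0 0 1
  0 0 0 0
  0 0 0 0
  3 0 0 0
  4 0 0 0
After step 3: ants at (4,0),(4,0),(1,3)
  0 0 0 0
  0 0 0 1
  0 0 0 0
  2 0 0 0
  7 0 0 0
After step 4: ants at (3,0),(3,0),(0,3)
  0 0 0 1
  0 0 0 0
  0 0 0 0
  5 0 0 0
  6 0 0 0

0 0 0 1
0 0 0 0
0 0 0 0
5 0 0 0
6 0 0 0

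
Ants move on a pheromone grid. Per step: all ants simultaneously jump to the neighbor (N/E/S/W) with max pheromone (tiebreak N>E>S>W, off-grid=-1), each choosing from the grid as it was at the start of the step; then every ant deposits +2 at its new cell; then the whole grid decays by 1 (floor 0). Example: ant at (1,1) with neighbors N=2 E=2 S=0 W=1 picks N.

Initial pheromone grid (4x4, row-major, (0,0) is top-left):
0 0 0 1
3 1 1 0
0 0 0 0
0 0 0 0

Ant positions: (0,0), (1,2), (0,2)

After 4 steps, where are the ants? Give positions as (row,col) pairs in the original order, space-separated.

Step 1: ant0:(0,0)->S->(1,0) | ant1:(1,2)->W->(1,1) | ant2:(0,2)->E->(0,3)
  grid max=4 at (1,0)
Step 2: ant0:(1,0)->E->(1,1) | ant1:(1,1)->W->(1,0) | ant2:(0,3)->S->(1,3)
  grid max=5 at (1,0)
Step 3: ant0:(1,1)->W->(1,0) | ant1:(1,0)->E->(1,1) | ant2:(1,3)->N->(0,3)
  grid max=6 at (1,0)
Step 4: ant0:(1,0)->E->(1,1) | ant1:(1,1)->W->(1,0) | ant2:(0,3)->S->(1,3)
  grid max=7 at (1,0)

(1,1) (1,0) (1,3)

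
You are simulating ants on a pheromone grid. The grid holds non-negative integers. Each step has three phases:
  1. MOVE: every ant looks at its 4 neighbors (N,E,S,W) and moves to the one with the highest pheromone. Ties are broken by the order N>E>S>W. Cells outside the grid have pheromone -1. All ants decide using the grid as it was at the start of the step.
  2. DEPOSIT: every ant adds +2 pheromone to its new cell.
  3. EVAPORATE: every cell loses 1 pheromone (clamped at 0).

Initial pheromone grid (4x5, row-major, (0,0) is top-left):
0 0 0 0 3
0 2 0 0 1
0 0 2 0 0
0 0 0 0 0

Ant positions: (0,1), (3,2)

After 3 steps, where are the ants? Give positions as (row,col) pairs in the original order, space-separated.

Step 1: ant0:(0,1)->S->(1,1) | ant1:(3,2)->N->(2,2)
  grid max=3 at (1,1)
Step 2: ant0:(1,1)->N->(0,1) | ant1:(2,2)->N->(1,2)
  grid max=2 at (1,1)
Step 3: ant0:(0,1)->S->(1,1) | ant1:(1,2)->S->(2,2)
  grid max=3 at (1,1)

(1,1) (2,2)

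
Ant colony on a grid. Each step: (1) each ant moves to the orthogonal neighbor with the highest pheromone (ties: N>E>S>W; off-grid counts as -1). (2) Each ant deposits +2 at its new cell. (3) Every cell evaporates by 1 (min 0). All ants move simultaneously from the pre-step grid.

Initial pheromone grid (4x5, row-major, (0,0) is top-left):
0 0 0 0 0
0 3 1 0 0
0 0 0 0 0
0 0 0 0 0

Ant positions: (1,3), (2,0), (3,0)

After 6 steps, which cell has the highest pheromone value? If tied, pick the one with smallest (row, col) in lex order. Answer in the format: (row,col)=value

Answer: (1,1)=13

Derivation:
Step 1: ant0:(1,3)->W->(1,2) | ant1:(2,0)->N->(1,0) | ant2:(3,0)->N->(2,0)
  grid max=2 at (1,1)
Step 2: ant0:(1,2)->W->(1,1) | ant1:(1,0)->E->(1,1) | ant2:(2,0)->N->(1,0)
  grid max=5 at (1,1)
Step 3: ant0:(1,1)->W->(1,0) | ant1:(1,1)->W->(1,0) | ant2:(1,0)->E->(1,1)
  grid max=6 at (1,1)
Step 4: ant0:(1,0)->E->(1,1) | ant1:(1,0)->E->(1,1) | ant2:(1,1)->W->(1,0)
  grid max=9 at (1,1)
Step 5: ant0:(1,1)->W->(1,0) | ant1:(1,1)->W->(1,0) | ant2:(1,0)->E->(1,1)
  grid max=10 at (1,1)
Step 6: ant0:(1,0)->E->(1,1) | ant1:(1,0)->E->(1,1) | ant2:(1,1)->W->(1,0)
  grid max=13 at (1,1)
Final grid:
  0 0 0 0 0
  10 13 0 0 0
  0 0 0 0 0
  0 0 0 0 0
Max pheromone 13 at (1,1)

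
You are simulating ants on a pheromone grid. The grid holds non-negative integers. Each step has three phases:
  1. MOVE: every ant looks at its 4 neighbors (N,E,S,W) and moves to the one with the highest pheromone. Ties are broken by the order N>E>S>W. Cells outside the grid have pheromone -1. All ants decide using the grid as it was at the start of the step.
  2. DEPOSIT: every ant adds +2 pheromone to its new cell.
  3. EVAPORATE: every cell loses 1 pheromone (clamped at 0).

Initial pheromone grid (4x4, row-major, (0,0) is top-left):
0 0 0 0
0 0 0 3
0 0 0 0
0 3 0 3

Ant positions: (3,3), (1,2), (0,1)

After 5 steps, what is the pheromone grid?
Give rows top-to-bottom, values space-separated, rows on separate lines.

After step 1: ants at (2,3),(1,3),(0,2)
  0 0 1 0
  0 0 0 4
  0 0 0 1
  0 2 0 2
After step 2: ants at (1,3),(2,3),(0,3)
  0 0 0 1
  0 0 0 5
  0 0 0 2
  0 1 0 1
After step 3: ants at (2,3),(1,3),(1,3)
  0 0 0 0
  0 0 0 8
  0 0 0 3
  0 0 0 0
After step 4: ants at (1,3),(2,3),(2,3)
  0 0 0 0
  0 0 0 9
  0 0 0 6
  0 0 0 0
After step 5: ants at (2,3),(1,3),(1,3)
  0 0 0 0
  0 0 0 12
  0 0 0 7
  0 0 0 0

0 0 0 0
0 0 0 12
0 0 0 7
0 0 0 0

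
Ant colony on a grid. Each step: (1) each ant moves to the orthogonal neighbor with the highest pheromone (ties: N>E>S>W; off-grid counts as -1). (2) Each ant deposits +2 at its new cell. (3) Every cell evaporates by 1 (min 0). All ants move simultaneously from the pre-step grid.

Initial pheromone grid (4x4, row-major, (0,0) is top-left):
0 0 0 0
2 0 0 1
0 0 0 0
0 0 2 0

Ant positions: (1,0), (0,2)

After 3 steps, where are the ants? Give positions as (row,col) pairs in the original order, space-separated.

Step 1: ant0:(1,0)->N->(0,0) | ant1:(0,2)->E->(0,3)
  grid max=1 at (0,0)
Step 2: ant0:(0,0)->S->(1,0) | ant1:(0,3)->S->(1,3)
  grid max=2 at (1,0)
Step 3: ant0:(1,0)->N->(0,0) | ant1:(1,3)->N->(0,3)
  grid max=1 at (0,0)

(0,0) (0,3)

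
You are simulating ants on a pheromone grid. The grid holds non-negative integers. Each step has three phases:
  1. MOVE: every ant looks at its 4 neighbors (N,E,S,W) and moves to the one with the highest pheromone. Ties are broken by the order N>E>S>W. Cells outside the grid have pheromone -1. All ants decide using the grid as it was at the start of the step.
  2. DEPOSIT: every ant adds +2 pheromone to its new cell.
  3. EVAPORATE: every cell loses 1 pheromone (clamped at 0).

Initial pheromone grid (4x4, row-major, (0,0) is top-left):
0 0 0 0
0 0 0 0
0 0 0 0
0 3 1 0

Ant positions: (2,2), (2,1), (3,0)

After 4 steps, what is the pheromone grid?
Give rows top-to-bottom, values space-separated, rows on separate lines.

After step 1: ants at (3,2),(3,1),(3,1)
  0 0 0 0
  0 0 0 0
  0 0 0 0
  0 6 2 0
After step 2: ants at (3,1),(3,2),(3,2)
  0 0 0 0
  0 0 0 0
  0 0 0 0
  0 7 5 0
After step 3: ants at (3,2),(3,1),(3,1)
  0 0 0 0
  0 0 0 0
  0 0 0 0
  0 10 6 0
After step 4: ants at (3,1),(3,2),(3,2)
  0 0 0 0
  0 0 0 0
  0 0 0 0
  0 11 9 0

0 0 0 0
0 0 0 0
0 0 0 0
0 11 9 0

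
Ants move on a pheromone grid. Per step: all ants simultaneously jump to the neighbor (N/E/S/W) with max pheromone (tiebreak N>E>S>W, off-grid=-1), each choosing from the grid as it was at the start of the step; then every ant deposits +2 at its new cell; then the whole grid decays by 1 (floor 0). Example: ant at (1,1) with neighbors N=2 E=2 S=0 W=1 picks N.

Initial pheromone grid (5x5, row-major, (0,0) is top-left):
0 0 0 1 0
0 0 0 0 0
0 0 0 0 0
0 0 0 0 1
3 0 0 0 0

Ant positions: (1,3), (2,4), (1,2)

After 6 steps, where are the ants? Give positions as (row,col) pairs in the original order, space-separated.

Step 1: ant0:(1,3)->N->(0,3) | ant1:(2,4)->S->(3,4) | ant2:(1,2)->N->(0,2)
  grid max=2 at (0,3)
Step 2: ant0:(0,3)->W->(0,2) | ant1:(3,4)->N->(2,4) | ant2:(0,2)->E->(0,3)
  grid max=3 at (0,3)
Step 3: ant0:(0,2)->E->(0,3) | ant1:(2,4)->S->(3,4) | ant2:(0,3)->W->(0,2)
  grid max=4 at (0,3)
Step 4: ant0:(0,3)->W->(0,2) | ant1:(3,4)->N->(2,4) | ant2:(0,2)->E->(0,3)
  grid max=5 at (0,3)
Step 5: ant0:(0,2)->E->(0,3) | ant1:(2,4)->S->(3,4) | ant2:(0,3)->W->(0,2)
  grid max=6 at (0,3)
Step 6: ant0:(0,3)->W->(0,2) | ant1:(3,4)->N->(2,4) | ant2:(0,2)->E->(0,3)
  grid max=7 at (0,3)

(0,2) (2,4) (0,3)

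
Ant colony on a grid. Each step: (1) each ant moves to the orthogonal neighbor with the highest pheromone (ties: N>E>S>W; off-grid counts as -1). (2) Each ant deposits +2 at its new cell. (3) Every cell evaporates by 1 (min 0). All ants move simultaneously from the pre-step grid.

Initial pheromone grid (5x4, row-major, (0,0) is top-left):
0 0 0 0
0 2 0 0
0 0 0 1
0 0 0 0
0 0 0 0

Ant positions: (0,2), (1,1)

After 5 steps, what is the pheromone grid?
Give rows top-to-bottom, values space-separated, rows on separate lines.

After step 1: ants at (0,3),(0,1)
  0 1 0 1
  0 1 0 0
  0 0 0 0
  0 0 0 0
  0 0 0 0
After step 2: ants at (1,3),(1,1)
  0 0 0 0
  0 2 0 1
  0 0 0 0
  0 0 0 0
  0 0 0 0
After step 3: ants at (0,3),(0,1)
  0 1 0 1
  0 1 0 0
  0 0 0 0
  0 0 0 0
  0 0 0 0
After step 4: ants at (1,3),(1,1)
  0 0 0 0
  0 2 0 1
  0 0 0 0
  0 0 0 0
  0 0 0 0
After step 5: ants at (0,3),(0,1)
  0 1 0 1
  0 1 0 0
  0 0 0 0
  0 0 0 0
  0 0 0 0

0 1 0 1
0 1 0 0
0 0 0 0
0 0 0 0
0 0 0 0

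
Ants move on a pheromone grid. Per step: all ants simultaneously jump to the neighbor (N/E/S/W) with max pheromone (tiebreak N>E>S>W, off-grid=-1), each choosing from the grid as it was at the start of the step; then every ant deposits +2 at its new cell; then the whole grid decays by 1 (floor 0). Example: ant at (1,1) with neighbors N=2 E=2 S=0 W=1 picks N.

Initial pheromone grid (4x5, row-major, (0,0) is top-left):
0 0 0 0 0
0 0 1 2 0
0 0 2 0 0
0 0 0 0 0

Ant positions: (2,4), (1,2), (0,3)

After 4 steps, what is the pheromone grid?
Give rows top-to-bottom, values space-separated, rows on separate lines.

After step 1: ants at (1,4),(1,3),(1,3)
  0 0 0 0 0
  0 0 0 5 1
  0 0 1 0 0
  0 0 0 0 0
After step 2: ants at (1,3),(1,4),(1,4)
  0 0 0 0 0
  0 0 0 6 4
  0 0 0 0 0
  0 0 0 0 0
After step 3: ants at (1,4),(1,3),(1,3)
  0 0 0 0 0
  0 0 0 9 5
  0 0 0 0 0
  0 0 0 0 0
After step 4: ants at (1,3),(1,4),(1,4)
  0 0 0 0 0
  0 0 0 10 8
  0 0 0 0 0
  0 0 0 0 0

0 0 0 0 0
0 0 0 10 8
0 0 0 0 0
0 0 0 0 0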